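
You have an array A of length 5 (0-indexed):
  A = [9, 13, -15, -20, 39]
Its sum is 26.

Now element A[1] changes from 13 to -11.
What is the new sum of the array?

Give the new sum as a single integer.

Answer: 2

Derivation:
Old value at index 1: 13
New value at index 1: -11
Delta = -11 - 13 = -24
New sum = old_sum + delta = 26 + (-24) = 2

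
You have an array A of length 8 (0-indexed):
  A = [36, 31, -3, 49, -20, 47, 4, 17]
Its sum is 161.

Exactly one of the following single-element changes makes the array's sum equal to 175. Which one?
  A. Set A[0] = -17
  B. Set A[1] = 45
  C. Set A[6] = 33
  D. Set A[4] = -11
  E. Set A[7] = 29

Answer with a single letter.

Option A: A[0] 36->-17, delta=-53, new_sum=161+(-53)=108
Option B: A[1] 31->45, delta=14, new_sum=161+(14)=175 <-- matches target
Option C: A[6] 4->33, delta=29, new_sum=161+(29)=190
Option D: A[4] -20->-11, delta=9, new_sum=161+(9)=170
Option E: A[7] 17->29, delta=12, new_sum=161+(12)=173

Answer: B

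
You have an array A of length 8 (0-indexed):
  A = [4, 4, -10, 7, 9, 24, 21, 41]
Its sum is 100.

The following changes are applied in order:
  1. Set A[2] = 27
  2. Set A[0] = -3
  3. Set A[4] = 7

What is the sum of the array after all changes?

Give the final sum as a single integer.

Answer: 128

Derivation:
Initial sum: 100
Change 1: A[2] -10 -> 27, delta = 37, sum = 137
Change 2: A[0] 4 -> -3, delta = -7, sum = 130
Change 3: A[4] 9 -> 7, delta = -2, sum = 128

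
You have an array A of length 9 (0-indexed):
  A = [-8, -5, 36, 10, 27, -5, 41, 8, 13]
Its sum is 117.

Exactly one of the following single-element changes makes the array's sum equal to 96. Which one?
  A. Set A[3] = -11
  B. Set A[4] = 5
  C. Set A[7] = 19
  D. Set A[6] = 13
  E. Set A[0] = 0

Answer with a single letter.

Option A: A[3] 10->-11, delta=-21, new_sum=117+(-21)=96 <-- matches target
Option B: A[4] 27->5, delta=-22, new_sum=117+(-22)=95
Option C: A[7] 8->19, delta=11, new_sum=117+(11)=128
Option D: A[6] 41->13, delta=-28, new_sum=117+(-28)=89
Option E: A[0] -8->0, delta=8, new_sum=117+(8)=125

Answer: A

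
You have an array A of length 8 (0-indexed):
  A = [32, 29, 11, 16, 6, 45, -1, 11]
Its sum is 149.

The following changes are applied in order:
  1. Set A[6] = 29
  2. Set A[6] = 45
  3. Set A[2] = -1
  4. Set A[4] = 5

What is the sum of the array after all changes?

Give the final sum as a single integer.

Answer: 182

Derivation:
Initial sum: 149
Change 1: A[6] -1 -> 29, delta = 30, sum = 179
Change 2: A[6] 29 -> 45, delta = 16, sum = 195
Change 3: A[2] 11 -> -1, delta = -12, sum = 183
Change 4: A[4] 6 -> 5, delta = -1, sum = 182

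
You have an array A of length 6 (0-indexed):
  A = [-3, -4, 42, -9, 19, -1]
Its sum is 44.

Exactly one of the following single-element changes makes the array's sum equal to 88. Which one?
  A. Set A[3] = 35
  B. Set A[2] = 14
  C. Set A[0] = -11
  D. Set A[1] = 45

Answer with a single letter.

Answer: A

Derivation:
Option A: A[3] -9->35, delta=44, new_sum=44+(44)=88 <-- matches target
Option B: A[2] 42->14, delta=-28, new_sum=44+(-28)=16
Option C: A[0] -3->-11, delta=-8, new_sum=44+(-8)=36
Option D: A[1] -4->45, delta=49, new_sum=44+(49)=93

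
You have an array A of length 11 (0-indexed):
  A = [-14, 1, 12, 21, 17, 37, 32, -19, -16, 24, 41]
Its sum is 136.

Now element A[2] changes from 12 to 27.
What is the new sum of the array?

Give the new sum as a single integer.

Answer: 151

Derivation:
Old value at index 2: 12
New value at index 2: 27
Delta = 27 - 12 = 15
New sum = old_sum + delta = 136 + (15) = 151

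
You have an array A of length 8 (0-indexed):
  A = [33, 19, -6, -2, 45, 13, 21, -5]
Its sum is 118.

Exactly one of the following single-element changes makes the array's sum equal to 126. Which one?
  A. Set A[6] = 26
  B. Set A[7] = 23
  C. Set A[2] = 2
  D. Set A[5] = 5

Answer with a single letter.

Answer: C

Derivation:
Option A: A[6] 21->26, delta=5, new_sum=118+(5)=123
Option B: A[7] -5->23, delta=28, new_sum=118+(28)=146
Option C: A[2] -6->2, delta=8, new_sum=118+(8)=126 <-- matches target
Option D: A[5] 13->5, delta=-8, new_sum=118+(-8)=110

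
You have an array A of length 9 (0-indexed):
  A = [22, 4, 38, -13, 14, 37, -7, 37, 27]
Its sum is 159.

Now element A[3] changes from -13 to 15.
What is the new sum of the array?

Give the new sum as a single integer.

Old value at index 3: -13
New value at index 3: 15
Delta = 15 - -13 = 28
New sum = old_sum + delta = 159 + (28) = 187

Answer: 187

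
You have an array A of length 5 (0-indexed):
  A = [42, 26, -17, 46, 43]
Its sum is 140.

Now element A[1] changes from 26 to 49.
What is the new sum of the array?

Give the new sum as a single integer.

Answer: 163

Derivation:
Old value at index 1: 26
New value at index 1: 49
Delta = 49 - 26 = 23
New sum = old_sum + delta = 140 + (23) = 163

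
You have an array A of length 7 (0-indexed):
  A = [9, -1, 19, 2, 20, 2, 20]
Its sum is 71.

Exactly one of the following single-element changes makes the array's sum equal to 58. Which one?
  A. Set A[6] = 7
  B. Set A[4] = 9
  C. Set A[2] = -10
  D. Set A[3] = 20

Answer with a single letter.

Answer: A

Derivation:
Option A: A[6] 20->7, delta=-13, new_sum=71+(-13)=58 <-- matches target
Option B: A[4] 20->9, delta=-11, new_sum=71+(-11)=60
Option C: A[2] 19->-10, delta=-29, new_sum=71+(-29)=42
Option D: A[3] 2->20, delta=18, new_sum=71+(18)=89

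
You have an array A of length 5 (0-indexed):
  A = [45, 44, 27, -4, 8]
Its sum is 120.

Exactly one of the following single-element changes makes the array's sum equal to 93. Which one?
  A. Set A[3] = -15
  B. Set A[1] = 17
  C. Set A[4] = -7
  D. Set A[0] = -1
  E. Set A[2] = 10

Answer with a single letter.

Option A: A[3] -4->-15, delta=-11, new_sum=120+(-11)=109
Option B: A[1] 44->17, delta=-27, new_sum=120+(-27)=93 <-- matches target
Option C: A[4] 8->-7, delta=-15, new_sum=120+(-15)=105
Option D: A[0] 45->-1, delta=-46, new_sum=120+(-46)=74
Option E: A[2] 27->10, delta=-17, new_sum=120+(-17)=103

Answer: B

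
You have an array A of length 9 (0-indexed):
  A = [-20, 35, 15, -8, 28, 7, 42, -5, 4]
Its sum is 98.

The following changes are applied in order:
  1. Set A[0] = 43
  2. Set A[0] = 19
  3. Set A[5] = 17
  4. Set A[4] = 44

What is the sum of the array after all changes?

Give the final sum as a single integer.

Answer: 163

Derivation:
Initial sum: 98
Change 1: A[0] -20 -> 43, delta = 63, sum = 161
Change 2: A[0] 43 -> 19, delta = -24, sum = 137
Change 3: A[5] 7 -> 17, delta = 10, sum = 147
Change 4: A[4] 28 -> 44, delta = 16, sum = 163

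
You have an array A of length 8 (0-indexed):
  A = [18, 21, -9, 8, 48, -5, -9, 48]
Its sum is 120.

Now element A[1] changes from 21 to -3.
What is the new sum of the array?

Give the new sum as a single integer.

Old value at index 1: 21
New value at index 1: -3
Delta = -3 - 21 = -24
New sum = old_sum + delta = 120 + (-24) = 96

Answer: 96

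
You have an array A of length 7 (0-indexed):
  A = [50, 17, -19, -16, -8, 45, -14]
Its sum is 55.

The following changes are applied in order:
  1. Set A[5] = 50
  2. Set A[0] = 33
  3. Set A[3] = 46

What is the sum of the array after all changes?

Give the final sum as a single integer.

Answer: 105

Derivation:
Initial sum: 55
Change 1: A[5] 45 -> 50, delta = 5, sum = 60
Change 2: A[0] 50 -> 33, delta = -17, sum = 43
Change 3: A[3] -16 -> 46, delta = 62, sum = 105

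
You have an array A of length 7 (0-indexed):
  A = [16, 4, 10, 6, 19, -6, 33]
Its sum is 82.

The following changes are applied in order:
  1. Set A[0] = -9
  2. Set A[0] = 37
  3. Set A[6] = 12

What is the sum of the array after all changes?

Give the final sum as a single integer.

Answer: 82

Derivation:
Initial sum: 82
Change 1: A[0] 16 -> -9, delta = -25, sum = 57
Change 2: A[0] -9 -> 37, delta = 46, sum = 103
Change 3: A[6] 33 -> 12, delta = -21, sum = 82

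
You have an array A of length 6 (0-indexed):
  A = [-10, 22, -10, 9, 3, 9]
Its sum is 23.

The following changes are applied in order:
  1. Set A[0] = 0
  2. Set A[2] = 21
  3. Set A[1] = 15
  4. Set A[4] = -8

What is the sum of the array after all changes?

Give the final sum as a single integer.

Initial sum: 23
Change 1: A[0] -10 -> 0, delta = 10, sum = 33
Change 2: A[2] -10 -> 21, delta = 31, sum = 64
Change 3: A[1] 22 -> 15, delta = -7, sum = 57
Change 4: A[4] 3 -> -8, delta = -11, sum = 46

Answer: 46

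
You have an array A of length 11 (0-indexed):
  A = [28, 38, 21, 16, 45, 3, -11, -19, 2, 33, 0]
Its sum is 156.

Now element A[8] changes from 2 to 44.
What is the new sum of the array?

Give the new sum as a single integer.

Answer: 198

Derivation:
Old value at index 8: 2
New value at index 8: 44
Delta = 44 - 2 = 42
New sum = old_sum + delta = 156 + (42) = 198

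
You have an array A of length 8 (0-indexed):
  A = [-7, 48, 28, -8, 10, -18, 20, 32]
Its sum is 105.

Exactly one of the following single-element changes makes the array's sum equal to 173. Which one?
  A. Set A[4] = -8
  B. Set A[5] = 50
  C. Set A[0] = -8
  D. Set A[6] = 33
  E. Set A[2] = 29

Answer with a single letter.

Answer: B

Derivation:
Option A: A[4] 10->-8, delta=-18, new_sum=105+(-18)=87
Option B: A[5] -18->50, delta=68, new_sum=105+(68)=173 <-- matches target
Option C: A[0] -7->-8, delta=-1, new_sum=105+(-1)=104
Option D: A[6] 20->33, delta=13, new_sum=105+(13)=118
Option E: A[2] 28->29, delta=1, new_sum=105+(1)=106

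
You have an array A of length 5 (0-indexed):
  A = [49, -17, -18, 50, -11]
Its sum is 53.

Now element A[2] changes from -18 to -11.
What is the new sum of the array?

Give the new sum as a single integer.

Answer: 60

Derivation:
Old value at index 2: -18
New value at index 2: -11
Delta = -11 - -18 = 7
New sum = old_sum + delta = 53 + (7) = 60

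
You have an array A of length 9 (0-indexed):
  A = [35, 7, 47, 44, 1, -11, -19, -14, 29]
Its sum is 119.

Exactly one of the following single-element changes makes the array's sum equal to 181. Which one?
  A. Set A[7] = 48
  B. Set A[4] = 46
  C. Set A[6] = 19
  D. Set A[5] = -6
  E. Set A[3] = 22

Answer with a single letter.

Option A: A[7] -14->48, delta=62, new_sum=119+(62)=181 <-- matches target
Option B: A[4] 1->46, delta=45, new_sum=119+(45)=164
Option C: A[6] -19->19, delta=38, new_sum=119+(38)=157
Option D: A[5] -11->-6, delta=5, new_sum=119+(5)=124
Option E: A[3] 44->22, delta=-22, new_sum=119+(-22)=97

Answer: A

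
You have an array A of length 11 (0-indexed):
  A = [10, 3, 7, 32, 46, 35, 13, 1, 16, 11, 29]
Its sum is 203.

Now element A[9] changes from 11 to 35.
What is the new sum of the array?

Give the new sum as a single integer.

Old value at index 9: 11
New value at index 9: 35
Delta = 35 - 11 = 24
New sum = old_sum + delta = 203 + (24) = 227

Answer: 227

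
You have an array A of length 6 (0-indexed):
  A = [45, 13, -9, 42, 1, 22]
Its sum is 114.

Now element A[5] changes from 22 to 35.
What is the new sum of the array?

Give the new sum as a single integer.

Answer: 127

Derivation:
Old value at index 5: 22
New value at index 5: 35
Delta = 35 - 22 = 13
New sum = old_sum + delta = 114 + (13) = 127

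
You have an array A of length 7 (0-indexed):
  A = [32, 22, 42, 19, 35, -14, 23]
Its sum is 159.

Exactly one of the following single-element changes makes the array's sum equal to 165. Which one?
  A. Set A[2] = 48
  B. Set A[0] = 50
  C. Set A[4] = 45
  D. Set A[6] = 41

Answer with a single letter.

Answer: A

Derivation:
Option A: A[2] 42->48, delta=6, new_sum=159+(6)=165 <-- matches target
Option B: A[0] 32->50, delta=18, new_sum=159+(18)=177
Option C: A[4] 35->45, delta=10, new_sum=159+(10)=169
Option D: A[6] 23->41, delta=18, new_sum=159+(18)=177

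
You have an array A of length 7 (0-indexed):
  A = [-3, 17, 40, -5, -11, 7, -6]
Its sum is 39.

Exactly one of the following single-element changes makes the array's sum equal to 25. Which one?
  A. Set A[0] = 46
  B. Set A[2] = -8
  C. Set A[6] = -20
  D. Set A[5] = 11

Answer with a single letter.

Option A: A[0] -3->46, delta=49, new_sum=39+(49)=88
Option B: A[2] 40->-8, delta=-48, new_sum=39+(-48)=-9
Option C: A[6] -6->-20, delta=-14, new_sum=39+(-14)=25 <-- matches target
Option D: A[5] 7->11, delta=4, new_sum=39+(4)=43

Answer: C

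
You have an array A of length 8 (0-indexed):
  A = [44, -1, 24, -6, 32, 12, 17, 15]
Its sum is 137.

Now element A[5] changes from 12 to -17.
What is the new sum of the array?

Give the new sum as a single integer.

Answer: 108

Derivation:
Old value at index 5: 12
New value at index 5: -17
Delta = -17 - 12 = -29
New sum = old_sum + delta = 137 + (-29) = 108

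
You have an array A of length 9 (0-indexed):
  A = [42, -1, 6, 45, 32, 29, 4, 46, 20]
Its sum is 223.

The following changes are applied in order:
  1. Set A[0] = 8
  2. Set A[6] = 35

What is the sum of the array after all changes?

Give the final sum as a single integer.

Initial sum: 223
Change 1: A[0] 42 -> 8, delta = -34, sum = 189
Change 2: A[6] 4 -> 35, delta = 31, sum = 220

Answer: 220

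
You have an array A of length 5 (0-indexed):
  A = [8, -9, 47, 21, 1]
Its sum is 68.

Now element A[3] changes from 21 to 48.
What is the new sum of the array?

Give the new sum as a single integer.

Old value at index 3: 21
New value at index 3: 48
Delta = 48 - 21 = 27
New sum = old_sum + delta = 68 + (27) = 95

Answer: 95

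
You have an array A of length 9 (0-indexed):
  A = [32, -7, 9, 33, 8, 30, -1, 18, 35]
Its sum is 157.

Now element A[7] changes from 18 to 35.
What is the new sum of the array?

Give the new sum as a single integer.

Answer: 174

Derivation:
Old value at index 7: 18
New value at index 7: 35
Delta = 35 - 18 = 17
New sum = old_sum + delta = 157 + (17) = 174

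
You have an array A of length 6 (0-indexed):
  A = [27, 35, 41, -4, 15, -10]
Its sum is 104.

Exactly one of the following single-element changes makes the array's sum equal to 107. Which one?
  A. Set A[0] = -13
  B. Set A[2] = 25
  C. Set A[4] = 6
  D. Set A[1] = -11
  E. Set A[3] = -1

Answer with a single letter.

Option A: A[0] 27->-13, delta=-40, new_sum=104+(-40)=64
Option B: A[2] 41->25, delta=-16, new_sum=104+(-16)=88
Option C: A[4] 15->6, delta=-9, new_sum=104+(-9)=95
Option D: A[1] 35->-11, delta=-46, new_sum=104+(-46)=58
Option E: A[3] -4->-1, delta=3, new_sum=104+(3)=107 <-- matches target

Answer: E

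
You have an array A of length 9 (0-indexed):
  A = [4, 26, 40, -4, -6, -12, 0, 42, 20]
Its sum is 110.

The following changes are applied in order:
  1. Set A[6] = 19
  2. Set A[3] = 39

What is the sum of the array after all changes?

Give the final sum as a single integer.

Initial sum: 110
Change 1: A[6] 0 -> 19, delta = 19, sum = 129
Change 2: A[3] -4 -> 39, delta = 43, sum = 172

Answer: 172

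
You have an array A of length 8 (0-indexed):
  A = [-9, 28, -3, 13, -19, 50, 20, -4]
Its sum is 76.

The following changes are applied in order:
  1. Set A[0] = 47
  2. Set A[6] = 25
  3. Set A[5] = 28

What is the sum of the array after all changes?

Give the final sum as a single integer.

Answer: 115

Derivation:
Initial sum: 76
Change 1: A[0] -9 -> 47, delta = 56, sum = 132
Change 2: A[6] 20 -> 25, delta = 5, sum = 137
Change 3: A[5] 50 -> 28, delta = -22, sum = 115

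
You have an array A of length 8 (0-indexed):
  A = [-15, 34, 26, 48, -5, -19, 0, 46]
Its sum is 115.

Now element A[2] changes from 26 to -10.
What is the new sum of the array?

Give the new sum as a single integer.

Answer: 79

Derivation:
Old value at index 2: 26
New value at index 2: -10
Delta = -10 - 26 = -36
New sum = old_sum + delta = 115 + (-36) = 79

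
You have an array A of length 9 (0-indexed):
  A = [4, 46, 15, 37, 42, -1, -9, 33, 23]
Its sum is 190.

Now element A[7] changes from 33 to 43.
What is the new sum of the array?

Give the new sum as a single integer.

Answer: 200

Derivation:
Old value at index 7: 33
New value at index 7: 43
Delta = 43 - 33 = 10
New sum = old_sum + delta = 190 + (10) = 200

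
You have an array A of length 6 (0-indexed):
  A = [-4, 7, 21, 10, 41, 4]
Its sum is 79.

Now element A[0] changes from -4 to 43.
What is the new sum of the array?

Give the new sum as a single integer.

Old value at index 0: -4
New value at index 0: 43
Delta = 43 - -4 = 47
New sum = old_sum + delta = 79 + (47) = 126

Answer: 126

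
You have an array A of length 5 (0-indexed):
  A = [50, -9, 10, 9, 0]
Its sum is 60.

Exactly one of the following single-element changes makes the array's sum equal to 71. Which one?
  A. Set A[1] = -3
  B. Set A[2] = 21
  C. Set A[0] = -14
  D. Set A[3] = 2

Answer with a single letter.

Option A: A[1] -9->-3, delta=6, new_sum=60+(6)=66
Option B: A[2] 10->21, delta=11, new_sum=60+(11)=71 <-- matches target
Option C: A[0] 50->-14, delta=-64, new_sum=60+(-64)=-4
Option D: A[3] 9->2, delta=-7, new_sum=60+(-7)=53

Answer: B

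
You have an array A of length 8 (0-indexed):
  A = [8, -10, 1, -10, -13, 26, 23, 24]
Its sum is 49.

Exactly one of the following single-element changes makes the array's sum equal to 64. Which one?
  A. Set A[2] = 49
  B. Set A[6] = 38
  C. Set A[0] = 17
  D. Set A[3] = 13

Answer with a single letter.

Answer: B

Derivation:
Option A: A[2] 1->49, delta=48, new_sum=49+(48)=97
Option B: A[6] 23->38, delta=15, new_sum=49+(15)=64 <-- matches target
Option C: A[0] 8->17, delta=9, new_sum=49+(9)=58
Option D: A[3] -10->13, delta=23, new_sum=49+(23)=72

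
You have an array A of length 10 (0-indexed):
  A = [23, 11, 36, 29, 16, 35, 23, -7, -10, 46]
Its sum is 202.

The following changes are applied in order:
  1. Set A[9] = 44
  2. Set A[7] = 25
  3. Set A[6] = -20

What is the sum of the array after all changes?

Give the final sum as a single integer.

Initial sum: 202
Change 1: A[9] 46 -> 44, delta = -2, sum = 200
Change 2: A[7] -7 -> 25, delta = 32, sum = 232
Change 3: A[6] 23 -> -20, delta = -43, sum = 189

Answer: 189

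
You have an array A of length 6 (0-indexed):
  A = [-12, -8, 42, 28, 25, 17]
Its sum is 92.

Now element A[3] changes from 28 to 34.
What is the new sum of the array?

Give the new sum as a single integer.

Old value at index 3: 28
New value at index 3: 34
Delta = 34 - 28 = 6
New sum = old_sum + delta = 92 + (6) = 98

Answer: 98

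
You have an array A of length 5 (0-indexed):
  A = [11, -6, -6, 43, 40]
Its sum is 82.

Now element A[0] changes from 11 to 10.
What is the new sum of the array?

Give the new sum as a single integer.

Old value at index 0: 11
New value at index 0: 10
Delta = 10 - 11 = -1
New sum = old_sum + delta = 82 + (-1) = 81

Answer: 81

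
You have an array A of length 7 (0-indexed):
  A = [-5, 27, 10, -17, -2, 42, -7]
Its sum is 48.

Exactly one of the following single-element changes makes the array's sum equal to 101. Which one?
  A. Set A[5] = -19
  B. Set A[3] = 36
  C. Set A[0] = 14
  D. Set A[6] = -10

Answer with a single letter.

Answer: B

Derivation:
Option A: A[5] 42->-19, delta=-61, new_sum=48+(-61)=-13
Option B: A[3] -17->36, delta=53, new_sum=48+(53)=101 <-- matches target
Option C: A[0] -5->14, delta=19, new_sum=48+(19)=67
Option D: A[6] -7->-10, delta=-3, new_sum=48+(-3)=45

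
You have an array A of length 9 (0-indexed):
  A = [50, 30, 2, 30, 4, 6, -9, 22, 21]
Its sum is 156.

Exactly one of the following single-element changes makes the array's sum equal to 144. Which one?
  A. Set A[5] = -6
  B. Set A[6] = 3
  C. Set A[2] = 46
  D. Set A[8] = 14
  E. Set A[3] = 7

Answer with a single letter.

Answer: A

Derivation:
Option A: A[5] 6->-6, delta=-12, new_sum=156+(-12)=144 <-- matches target
Option B: A[6] -9->3, delta=12, new_sum=156+(12)=168
Option C: A[2] 2->46, delta=44, new_sum=156+(44)=200
Option D: A[8] 21->14, delta=-7, new_sum=156+(-7)=149
Option E: A[3] 30->7, delta=-23, new_sum=156+(-23)=133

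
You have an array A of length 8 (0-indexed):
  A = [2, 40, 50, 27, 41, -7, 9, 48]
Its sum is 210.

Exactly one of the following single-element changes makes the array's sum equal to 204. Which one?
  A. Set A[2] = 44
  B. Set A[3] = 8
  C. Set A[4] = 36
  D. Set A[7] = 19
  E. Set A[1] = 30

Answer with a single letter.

Answer: A

Derivation:
Option A: A[2] 50->44, delta=-6, new_sum=210+(-6)=204 <-- matches target
Option B: A[3] 27->8, delta=-19, new_sum=210+(-19)=191
Option C: A[4] 41->36, delta=-5, new_sum=210+(-5)=205
Option D: A[7] 48->19, delta=-29, new_sum=210+(-29)=181
Option E: A[1] 40->30, delta=-10, new_sum=210+(-10)=200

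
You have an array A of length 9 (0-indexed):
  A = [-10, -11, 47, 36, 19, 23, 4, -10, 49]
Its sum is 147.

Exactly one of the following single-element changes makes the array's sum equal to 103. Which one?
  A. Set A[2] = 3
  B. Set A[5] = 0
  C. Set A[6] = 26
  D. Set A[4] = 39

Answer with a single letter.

Option A: A[2] 47->3, delta=-44, new_sum=147+(-44)=103 <-- matches target
Option B: A[5] 23->0, delta=-23, new_sum=147+(-23)=124
Option C: A[6] 4->26, delta=22, new_sum=147+(22)=169
Option D: A[4] 19->39, delta=20, new_sum=147+(20)=167

Answer: A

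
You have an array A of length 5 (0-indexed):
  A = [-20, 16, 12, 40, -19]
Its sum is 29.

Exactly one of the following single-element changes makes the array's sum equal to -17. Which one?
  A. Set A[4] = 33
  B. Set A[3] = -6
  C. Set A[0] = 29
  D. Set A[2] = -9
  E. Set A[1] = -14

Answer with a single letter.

Answer: B

Derivation:
Option A: A[4] -19->33, delta=52, new_sum=29+(52)=81
Option B: A[3] 40->-6, delta=-46, new_sum=29+(-46)=-17 <-- matches target
Option C: A[0] -20->29, delta=49, new_sum=29+(49)=78
Option D: A[2] 12->-9, delta=-21, new_sum=29+(-21)=8
Option E: A[1] 16->-14, delta=-30, new_sum=29+(-30)=-1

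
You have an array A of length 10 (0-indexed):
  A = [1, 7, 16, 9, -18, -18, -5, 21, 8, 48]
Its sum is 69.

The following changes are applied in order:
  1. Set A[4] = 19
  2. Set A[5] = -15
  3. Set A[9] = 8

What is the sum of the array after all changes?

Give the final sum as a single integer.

Answer: 69

Derivation:
Initial sum: 69
Change 1: A[4] -18 -> 19, delta = 37, sum = 106
Change 2: A[5] -18 -> -15, delta = 3, sum = 109
Change 3: A[9] 48 -> 8, delta = -40, sum = 69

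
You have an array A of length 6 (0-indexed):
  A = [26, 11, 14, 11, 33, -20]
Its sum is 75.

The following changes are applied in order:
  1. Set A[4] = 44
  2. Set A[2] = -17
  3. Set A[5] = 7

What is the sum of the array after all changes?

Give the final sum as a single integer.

Answer: 82

Derivation:
Initial sum: 75
Change 1: A[4] 33 -> 44, delta = 11, sum = 86
Change 2: A[2] 14 -> -17, delta = -31, sum = 55
Change 3: A[5] -20 -> 7, delta = 27, sum = 82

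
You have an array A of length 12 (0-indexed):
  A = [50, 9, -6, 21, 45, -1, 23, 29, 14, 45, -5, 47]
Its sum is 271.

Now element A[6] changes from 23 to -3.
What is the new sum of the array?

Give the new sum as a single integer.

Answer: 245

Derivation:
Old value at index 6: 23
New value at index 6: -3
Delta = -3 - 23 = -26
New sum = old_sum + delta = 271 + (-26) = 245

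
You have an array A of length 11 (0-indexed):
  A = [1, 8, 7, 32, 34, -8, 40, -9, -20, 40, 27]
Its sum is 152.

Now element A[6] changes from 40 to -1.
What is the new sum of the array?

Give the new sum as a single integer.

Old value at index 6: 40
New value at index 6: -1
Delta = -1 - 40 = -41
New sum = old_sum + delta = 152 + (-41) = 111

Answer: 111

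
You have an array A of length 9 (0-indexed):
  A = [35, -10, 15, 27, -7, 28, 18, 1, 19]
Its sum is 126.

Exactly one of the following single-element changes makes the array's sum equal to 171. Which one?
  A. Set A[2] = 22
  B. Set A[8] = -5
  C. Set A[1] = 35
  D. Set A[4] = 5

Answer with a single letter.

Answer: C

Derivation:
Option A: A[2] 15->22, delta=7, new_sum=126+(7)=133
Option B: A[8] 19->-5, delta=-24, new_sum=126+(-24)=102
Option C: A[1] -10->35, delta=45, new_sum=126+(45)=171 <-- matches target
Option D: A[4] -7->5, delta=12, new_sum=126+(12)=138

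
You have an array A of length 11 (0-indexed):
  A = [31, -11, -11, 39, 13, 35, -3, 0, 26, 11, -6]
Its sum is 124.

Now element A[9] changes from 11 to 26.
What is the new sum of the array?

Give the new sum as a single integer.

Old value at index 9: 11
New value at index 9: 26
Delta = 26 - 11 = 15
New sum = old_sum + delta = 124 + (15) = 139

Answer: 139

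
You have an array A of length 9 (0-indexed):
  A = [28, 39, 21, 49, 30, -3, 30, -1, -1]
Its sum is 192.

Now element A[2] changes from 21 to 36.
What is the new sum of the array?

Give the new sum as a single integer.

Answer: 207

Derivation:
Old value at index 2: 21
New value at index 2: 36
Delta = 36 - 21 = 15
New sum = old_sum + delta = 192 + (15) = 207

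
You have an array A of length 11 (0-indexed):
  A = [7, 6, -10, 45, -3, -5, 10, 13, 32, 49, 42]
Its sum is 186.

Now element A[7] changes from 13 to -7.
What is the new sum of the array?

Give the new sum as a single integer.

Answer: 166

Derivation:
Old value at index 7: 13
New value at index 7: -7
Delta = -7 - 13 = -20
New sum = old_sum + delta = 186 + (-20) = 166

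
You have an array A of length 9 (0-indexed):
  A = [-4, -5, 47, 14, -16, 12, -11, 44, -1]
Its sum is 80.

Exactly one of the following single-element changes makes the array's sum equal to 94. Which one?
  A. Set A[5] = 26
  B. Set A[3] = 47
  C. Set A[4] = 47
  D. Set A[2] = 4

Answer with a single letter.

Answer: A

Derivation:
Option A: A[5] 12->26, delta=14, new_sum=80+(14)=94 <-- matches target
Option B: A[3] 14->47, delta=33, new_sum=80+(33)=113
Option C: A[4] -16->47, delta=63, new_sum=80+(63)=143
Option D: A[2] 47->4, delta=-43, new_sum=80+(-43)=37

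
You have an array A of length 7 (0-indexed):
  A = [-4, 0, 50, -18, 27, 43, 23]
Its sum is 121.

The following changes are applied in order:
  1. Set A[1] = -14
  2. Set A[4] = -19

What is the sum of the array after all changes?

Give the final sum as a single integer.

Answer: 61

Derivation:
Initial sum: 121
Change 1: A[1] 0 -> -14, delta = -14, sum = 107
Change 2: A[4] 27 -> -19, delta = -46, sum = 61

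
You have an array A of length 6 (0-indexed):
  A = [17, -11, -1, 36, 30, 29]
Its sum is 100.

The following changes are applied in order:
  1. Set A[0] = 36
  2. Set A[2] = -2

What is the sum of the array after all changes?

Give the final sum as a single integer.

Initial sum: 100
Change 1: A[0] 17 -> 36, delta = 19, sum = 119
Change 2: A[2] -1 -> -2, delta = -1, sum = 118

Answer: 118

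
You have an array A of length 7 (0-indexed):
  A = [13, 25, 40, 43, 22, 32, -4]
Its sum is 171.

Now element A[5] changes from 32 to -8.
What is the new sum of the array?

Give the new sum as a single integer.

Old value at index 5: 32
New value at index 5: -8
Delta = -8 - 32 = -40
New sum = old_sum + delta = 171 + (-40) = 131

Answer: 131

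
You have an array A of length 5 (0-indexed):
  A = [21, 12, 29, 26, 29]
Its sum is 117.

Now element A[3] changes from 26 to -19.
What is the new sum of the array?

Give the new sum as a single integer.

Old value at index 3: 26
New value at index 3: -19
Delta = -19 - 26 = -45
New sum = old_sum + delta = 117 + (-45) = 72

Answer: 72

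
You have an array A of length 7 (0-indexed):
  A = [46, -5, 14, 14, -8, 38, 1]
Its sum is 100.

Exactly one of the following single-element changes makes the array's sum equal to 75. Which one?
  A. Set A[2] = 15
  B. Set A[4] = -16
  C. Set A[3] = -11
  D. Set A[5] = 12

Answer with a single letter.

Option A: A[2] 14->15, delta=1, new_sum=100+(1)=101
Option B: A[4] -8->-16, delta=-8, new_sum=100+(-8)=92
Option C: A[3] 14->-11, delta=-25, new_sum=100+(-25)=75 <-- matches target
Option D: A[5] 38->12, delta=-26, new_sum=100+(-26)=74

Answer: C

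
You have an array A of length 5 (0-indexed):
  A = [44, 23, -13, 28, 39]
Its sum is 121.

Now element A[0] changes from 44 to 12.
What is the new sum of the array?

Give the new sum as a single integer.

Answer: 89

Derivation:
Old value at index 0: 44
New value at index 0: 12
Delta = 12 - 44 = -32
New sum = old_sum + delta = 121 + (-32) = 89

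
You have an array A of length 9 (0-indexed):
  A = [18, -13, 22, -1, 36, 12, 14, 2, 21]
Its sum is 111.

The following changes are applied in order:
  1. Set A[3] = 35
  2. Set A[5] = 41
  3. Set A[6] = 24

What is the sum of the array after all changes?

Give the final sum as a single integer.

Initial sum: 111
Change 1: A[3] -1 -> 35, delta = 36, sum = 147
Change 2: A[5] 12 -> 41, delta = 29, sum = 176
Change 3: A[6] 14 -> 24, delta = 10, sum = 186

Answer: 186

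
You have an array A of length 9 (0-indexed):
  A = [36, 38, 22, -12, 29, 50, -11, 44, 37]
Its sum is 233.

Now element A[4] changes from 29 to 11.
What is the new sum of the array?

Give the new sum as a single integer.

Answer: 215

Derivation:
Old value at index 4: 29
New value at index 4: 11
Delta = 11 - 29 = -18
New sum = old_sum + delta = 233 + (-18) = 215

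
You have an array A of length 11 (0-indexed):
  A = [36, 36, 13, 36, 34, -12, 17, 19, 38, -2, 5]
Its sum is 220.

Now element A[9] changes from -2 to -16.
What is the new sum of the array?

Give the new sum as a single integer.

Answer: 206

Derivation:
Old value at index 9: -2
New value at index 9: -16
Delta = -16 - -2 = -14
New sum = old_sum + delta = 220 + (-14) = 206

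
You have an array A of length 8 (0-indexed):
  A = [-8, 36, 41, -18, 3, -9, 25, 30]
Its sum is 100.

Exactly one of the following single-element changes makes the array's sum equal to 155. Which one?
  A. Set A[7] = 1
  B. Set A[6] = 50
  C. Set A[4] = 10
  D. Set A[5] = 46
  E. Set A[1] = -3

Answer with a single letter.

Answer: D

Derivation:
Option A: A[7] 30->1, delta=-29, new_sum=100+(-29)=71
Option B: A[6] 25->50, delta=25, new_sum=100+(25)=125
Option C: A[4] 3->10, delta=7, new_sum=100+(7)=107
Option D: A[5] -9->46, delta=55, new_sum=100+(55)=155 <-- matches target
Option E: A[1] 36->-3, delta=-39, new_sum=100+(-39)=61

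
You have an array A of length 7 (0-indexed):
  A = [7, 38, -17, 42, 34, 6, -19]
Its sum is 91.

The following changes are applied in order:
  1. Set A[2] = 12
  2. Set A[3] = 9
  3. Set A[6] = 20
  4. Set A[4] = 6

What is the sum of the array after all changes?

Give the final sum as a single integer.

Initial sum: 91
Change 1: A[2] -17 -> 12, delta = 29, sum = 120
Change 2: A[3] 42 -> 9, delta = -33, sum = 87
Change 3: A[6] -19 -> 20, delta = 39, sum = 126
Change 4: A[4] 34 -> 6, delta = -28, sum = 98

Answer: 98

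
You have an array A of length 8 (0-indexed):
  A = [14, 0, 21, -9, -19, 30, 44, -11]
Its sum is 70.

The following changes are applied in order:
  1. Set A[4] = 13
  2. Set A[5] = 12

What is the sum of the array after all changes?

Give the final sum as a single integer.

Answer: 84

Derivation:
Initial sum: 70
Change 1: A[4] -19 -> 13, delta = 32, sum = 102
Change 2: A[5] 30 -> 12, delta = -18, sum = 84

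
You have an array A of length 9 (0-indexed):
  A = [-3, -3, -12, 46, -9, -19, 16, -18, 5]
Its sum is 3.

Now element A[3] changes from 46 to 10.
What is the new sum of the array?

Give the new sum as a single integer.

Answer: -33

Derivation:
Old value at index 3: 46
New value at index 3: 10
Delta = 10 - 46 = -36
New sum = old_sum + delta = 3 + (-36) = -33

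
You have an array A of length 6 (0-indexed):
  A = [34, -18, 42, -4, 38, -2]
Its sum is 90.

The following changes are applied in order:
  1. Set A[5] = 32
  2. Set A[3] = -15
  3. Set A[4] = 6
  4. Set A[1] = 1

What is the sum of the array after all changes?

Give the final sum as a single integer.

Answer: 100

Derivation:
Initial sum: 90
Change 1: A[5] -2 -> 32, delta = 34, sum = 124
Change 2: A[3] -4 -> -15, delta = -11, sum = 113
Change 3: A[4] 38 -> 6, delta = -32, sum = 81
Change 4: A[1] -18 -> 1, delta = 19, sum = 100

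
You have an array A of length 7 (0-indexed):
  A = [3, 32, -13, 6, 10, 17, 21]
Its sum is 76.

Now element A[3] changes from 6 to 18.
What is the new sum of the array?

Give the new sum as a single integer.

Old value at index 3: 6
New value at index 3: 18
Delta = 18 - 6 = 12
New sum = old_sum + delta = 76 + (12) = 88

Answer: 88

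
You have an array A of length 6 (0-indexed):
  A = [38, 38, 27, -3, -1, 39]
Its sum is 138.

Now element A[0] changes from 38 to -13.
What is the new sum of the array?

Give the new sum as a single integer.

Answer: 87

Derivation:
Old value at index 0: 38
New value at index 0: -13
Delta = -13 - 38 = -51
New sum = old_sum + delta = 138 + (-51) = 87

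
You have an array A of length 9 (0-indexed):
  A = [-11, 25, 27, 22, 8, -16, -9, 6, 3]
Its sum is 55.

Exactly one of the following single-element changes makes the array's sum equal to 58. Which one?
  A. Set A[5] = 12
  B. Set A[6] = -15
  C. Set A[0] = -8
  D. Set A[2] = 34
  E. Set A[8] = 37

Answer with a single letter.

Answer: C

Derivation:
Option A: A[5] -16->12, delta=28, new_sum=55+(28)=83
Option B: A[6] -9->-15, delta=-6, new_sum=55+(-6)=49
Option C: A[0] -11->-8, delta=3, new_sum=55+(3)=58 <-- matches target
Option D: A[2] 27->34, delta=7, new_sum=55+(7)=62
Option E: A[8] 3->37, delta=34, new_sum=55+(34)=89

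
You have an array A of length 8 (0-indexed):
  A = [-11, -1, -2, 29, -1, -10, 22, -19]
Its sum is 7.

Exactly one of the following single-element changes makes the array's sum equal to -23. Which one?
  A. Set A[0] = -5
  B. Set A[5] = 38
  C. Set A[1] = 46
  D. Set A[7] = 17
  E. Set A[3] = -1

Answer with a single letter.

Option A: A[0] -11->-5, delta=6, new_sum=7+(6)=13
Option B: A[5] -10->38, delta=48, new_sum=7+(48)=55
Option C: A[1] -1->46, delta=47, new_sum=7+(47)=54
Option D: A[7] -19->17, delta=36, new_sum=7+(36)=43
Option E: A[3] 29->-1, delta=-30, new_sum=7+(-30)=-23 <-- matches target

Answer: E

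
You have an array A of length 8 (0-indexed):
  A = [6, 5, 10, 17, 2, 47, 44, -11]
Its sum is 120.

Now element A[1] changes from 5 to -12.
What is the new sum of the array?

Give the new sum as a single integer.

Answer: 103

Derivation:
Old value at index 1: 5
New value at index 1: -12
Delta = -12 - 5 = -17
New sum = old_sum + delta = 120 + (-17) = 103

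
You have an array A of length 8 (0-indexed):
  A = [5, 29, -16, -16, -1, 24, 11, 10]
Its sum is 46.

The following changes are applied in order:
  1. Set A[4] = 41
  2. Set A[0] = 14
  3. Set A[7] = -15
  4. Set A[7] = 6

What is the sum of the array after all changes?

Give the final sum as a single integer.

Initial sum: 46
Change 1: A[4] -1 -> 41, delta = 42, sum = 88
Change 2: A[0] 5 -> 14, delta = 9, sum = 97
Change 3: A[7] 10 -> -15, delta = -25, sum = 72
Change 4: A[7] -15 -> 6, delta = 21, sum = 93

Answer: 93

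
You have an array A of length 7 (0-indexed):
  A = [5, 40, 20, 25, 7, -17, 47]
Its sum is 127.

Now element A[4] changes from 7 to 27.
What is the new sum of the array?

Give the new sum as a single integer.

Answer: 147

Derivation:
Old value at index 4: 7
New value at index 4: 27
Delta = 27 - 7 = 20
New sum = old_sum + delta = 127 + (20) = 147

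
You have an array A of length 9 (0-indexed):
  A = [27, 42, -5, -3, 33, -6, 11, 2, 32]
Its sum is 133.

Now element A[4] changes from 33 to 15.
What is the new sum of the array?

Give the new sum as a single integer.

Answer: 115

Derivation:
Old value at index 4: 33
New value at index 4: 15
Delta = 15 - 33 = -18
New sum = old_sum + delta = 133 + (-18) = 115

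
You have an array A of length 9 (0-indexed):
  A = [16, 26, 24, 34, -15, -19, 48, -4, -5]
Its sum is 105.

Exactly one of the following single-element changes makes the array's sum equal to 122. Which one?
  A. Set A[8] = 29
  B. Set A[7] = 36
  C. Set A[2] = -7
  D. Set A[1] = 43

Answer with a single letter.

Answer: D

Derivation:
Option A: A[8] -5->29, delta=34, new_sum=105+(34)=139
Option B: A[7] -4->36, delta=40, new_sum=105+(40)=145
Option C: A[2] 24->-7, delta=-31, new_sum=105+(-31)=74
Option D: A[1] 26->43, delta=17, new_sum=105+(17)=122 <-- matches target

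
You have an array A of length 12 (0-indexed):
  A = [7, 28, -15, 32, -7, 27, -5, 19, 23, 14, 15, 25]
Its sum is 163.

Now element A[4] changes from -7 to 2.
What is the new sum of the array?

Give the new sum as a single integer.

Old value at index 4: -7
New value at index 4: 2
Delta = 2 - -7 = 9
New sum = old_sum + delta = 163 + (9) = 172

Answer: 172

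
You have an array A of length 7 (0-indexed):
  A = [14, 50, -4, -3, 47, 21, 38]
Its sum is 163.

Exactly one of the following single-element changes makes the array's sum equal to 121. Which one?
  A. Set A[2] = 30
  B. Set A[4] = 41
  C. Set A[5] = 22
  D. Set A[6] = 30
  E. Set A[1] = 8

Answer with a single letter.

Answer: E

Derivation:
Option A: A[2] -4->30, delta=34, new_sum=163+(34)=197
Option B: A[4] 47->41, delta=-6, new_sum=163+(-6)=157
Option C: A[5] 21->22, delta=1, new_sum=163+(1)=164
Option D: A[6] 38->30, delta=-8, new_sum=163+(-8)=155
Option E: A[1] 50->8, delta=-42, new_sum=163+(-42)=121 <-- matches target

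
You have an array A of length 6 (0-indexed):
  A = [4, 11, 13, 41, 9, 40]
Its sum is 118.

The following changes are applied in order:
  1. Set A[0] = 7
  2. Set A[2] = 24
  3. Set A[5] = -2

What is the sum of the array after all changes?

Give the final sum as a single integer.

Answer: 90

Derivation:
Initial sum: 118
Change 1: A[0] 4 -> 7, delta = 3, sum = 121
Change 2: A[2] 13 -> 24, delta = 11, sum = 132
Change 3: A[5] 40 -> -2, delta = -42, sum = 90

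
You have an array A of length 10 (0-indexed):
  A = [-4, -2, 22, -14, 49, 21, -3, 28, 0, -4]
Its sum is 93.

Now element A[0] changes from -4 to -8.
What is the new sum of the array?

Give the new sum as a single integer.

Answer: 89

Derivation:
Old value at index 0: -4
New value at index 0: -8
Delta = -8 - -4 = -4
New sum = old_sum + delta = 93 + (-4) = 89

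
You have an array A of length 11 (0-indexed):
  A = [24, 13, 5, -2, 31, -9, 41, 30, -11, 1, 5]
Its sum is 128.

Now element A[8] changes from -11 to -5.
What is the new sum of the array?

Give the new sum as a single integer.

Old value at index 8: -11
New value at index 8: -5
Delta = -5 - -11 = 6
New sum = old_sum + delta = 128 + (6) = 134

Answer: 134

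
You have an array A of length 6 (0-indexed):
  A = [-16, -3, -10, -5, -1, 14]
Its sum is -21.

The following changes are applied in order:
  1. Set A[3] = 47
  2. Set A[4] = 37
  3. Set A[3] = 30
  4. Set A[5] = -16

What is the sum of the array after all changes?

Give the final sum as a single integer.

Initial sum: -21
Change 1: A[3] -5 -> 47, delta = 52, sum = 31
Change 2: A[4] -1 -> 37, delta = 38, sum = 69
Change 3: A[3] 47 -> 30, delta = -17, sum = 52
Change 4: A[5] 14 -> -16, delta = -30, sum = 22

Answer: 22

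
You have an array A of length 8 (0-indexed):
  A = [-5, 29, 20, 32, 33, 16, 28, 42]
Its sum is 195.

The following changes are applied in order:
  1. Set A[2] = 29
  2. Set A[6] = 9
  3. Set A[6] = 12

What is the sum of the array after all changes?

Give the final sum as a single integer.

Answer: 188

Derivation:
Initial sum: 195
Change 1: A[2] 20 -> 29, delta = 9, sum = 204
Change 2: A[6] 28 -> 9, delta = -19, sum = 185
Change 3: A[6] 9 -> 12, delta = 3, sum = 188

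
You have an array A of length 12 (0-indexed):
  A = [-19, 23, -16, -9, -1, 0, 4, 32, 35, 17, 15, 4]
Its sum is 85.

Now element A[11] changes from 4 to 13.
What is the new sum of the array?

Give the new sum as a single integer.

Answer: 94

Derivation:
Old value at index 11: 4
New value at index 11: 13
Delta = 13 - 4 = 9
New sum = old_sum + delta = 85 + (9) = 94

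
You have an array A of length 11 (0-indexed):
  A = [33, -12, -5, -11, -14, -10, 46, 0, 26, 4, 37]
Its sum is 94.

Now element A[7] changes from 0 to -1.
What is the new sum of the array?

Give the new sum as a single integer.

Answer: 93

Derivation:
Old value at index 7: 0
New value at index 7: -1
Delta = -1 - 0 = -1
New sum = old_sum + delta = 94 + (-1) = 93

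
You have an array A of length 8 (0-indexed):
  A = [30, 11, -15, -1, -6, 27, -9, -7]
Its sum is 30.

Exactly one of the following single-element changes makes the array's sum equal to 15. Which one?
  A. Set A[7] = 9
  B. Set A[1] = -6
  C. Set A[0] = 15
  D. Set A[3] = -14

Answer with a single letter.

Answer: C

Derivation:
Option A: A[7] -7->9, delta=16, new_sum=30+(16)=46
Option B: A[1] 11->-6, delta=-17, new_sum=30+(-17)=13
Option C: A[0] 30->15, delta=-15, new_sum=30+(-15)=15 <-- matches target
Option D: A[3] -1->-14, delta=-13, new_sum=30+(-13)=17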